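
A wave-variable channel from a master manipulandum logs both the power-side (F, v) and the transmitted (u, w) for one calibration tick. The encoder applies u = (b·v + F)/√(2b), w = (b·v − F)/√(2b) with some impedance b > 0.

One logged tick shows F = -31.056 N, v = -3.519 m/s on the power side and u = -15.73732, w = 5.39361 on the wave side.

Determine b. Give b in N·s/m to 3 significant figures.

u + w = -10.3437;  u + w = √(2b)·v, so √(2b) = -10.3437/(-3.519) = 2.9394.
b = (√(2b))²/2 = 8.6400/2 = 4.3200.
(Check via u − w = 2F/√(2b): u − w = -21.1309, 2F/√(2b) = -21.1309.)

b = 4.32 N·s/m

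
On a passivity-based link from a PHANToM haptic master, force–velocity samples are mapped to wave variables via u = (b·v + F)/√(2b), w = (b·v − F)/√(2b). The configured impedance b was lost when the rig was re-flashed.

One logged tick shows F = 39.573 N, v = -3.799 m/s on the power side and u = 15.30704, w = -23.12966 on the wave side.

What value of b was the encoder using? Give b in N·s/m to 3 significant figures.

u + w = -7.8226;  u + w = √(2b)·v, so √(2b) = -7.8226/(-3.799) = 2.0591.
b = (√(2b))²/2 = 4.2400/2 = 2.1200.
(Check via u − w = 2F/√(2b): u − w = 38.4367, 2F/√(2b) = 38.4367.)

b = 2.12 N·s/m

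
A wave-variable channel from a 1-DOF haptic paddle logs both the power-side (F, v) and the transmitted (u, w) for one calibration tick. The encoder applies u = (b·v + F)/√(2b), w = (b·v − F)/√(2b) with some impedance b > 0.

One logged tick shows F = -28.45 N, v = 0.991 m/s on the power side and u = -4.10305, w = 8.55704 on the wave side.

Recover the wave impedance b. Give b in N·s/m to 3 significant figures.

b = 10.1 N·s/m

u + w = 4.45399;  u + w = √(2b)·v, so √(2b) = 4.45399/0.991 = 4.49444.
b = (√(2b))²/2 = 20.19999/2 = 10.10000.
(Check via u − w = 2F/√(2b): u − w = -12.66009, 2F/√(2b) = -12.66009.)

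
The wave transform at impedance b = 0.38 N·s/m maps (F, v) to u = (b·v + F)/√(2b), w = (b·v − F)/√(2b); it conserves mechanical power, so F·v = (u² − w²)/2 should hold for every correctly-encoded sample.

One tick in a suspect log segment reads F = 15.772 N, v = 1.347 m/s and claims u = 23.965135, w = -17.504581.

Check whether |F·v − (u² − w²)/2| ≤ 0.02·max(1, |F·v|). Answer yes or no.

no

F·v = 15.772×1.347 = 21.244884 W.
(u² − w²)/2 = (574.327696 − 306.410356)/2 = 133.958670 W.
|Δ| = 112.713786;  2% of max(1, |F·v|) = 0.424898.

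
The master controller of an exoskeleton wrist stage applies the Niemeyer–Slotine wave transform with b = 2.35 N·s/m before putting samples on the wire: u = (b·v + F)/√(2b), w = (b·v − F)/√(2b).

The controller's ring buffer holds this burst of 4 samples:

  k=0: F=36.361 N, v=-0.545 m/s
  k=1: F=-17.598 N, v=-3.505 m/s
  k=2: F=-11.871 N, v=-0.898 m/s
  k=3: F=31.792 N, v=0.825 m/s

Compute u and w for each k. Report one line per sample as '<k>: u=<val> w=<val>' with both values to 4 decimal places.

0: u=16.1813 w=-17.3628
1: u=-11.9167 w=4.3180
2: u=-6.4491 w=4.5023
3: u=15.5588 w=-13.7703

k=0: b·v=2.35×(-0.545)=-1.2808; √(2b)=2.1679; u=(-1.2808+36.361)/2.1679=16.1813, w=(-1.2808−36.361)/2.1679=-17.3628
k=1: b·v=2.35×(-3.505)=-8.2368; √(2b)=2.1679; u=(-8.2368+(-17.598))/2.1679=-11.9167, w=(-8.2368−(-17.598))/2.1679=4.3180
k=2: b·v=2.35×(-0.898)=-2.1103; √(2b)=2.1679; u=(-2.1103+(-11.871))/2.1679=-6.4491, w=(-2.1103−(-11.871))/2.1679=4.5023
k=3: b·v=2.35×0.825=1.9387; √(2b)=2.1679; u=(1.9387+31.792)/2.1679=15.5588, w=(1.9387−31.792)/2.1679=-13.7703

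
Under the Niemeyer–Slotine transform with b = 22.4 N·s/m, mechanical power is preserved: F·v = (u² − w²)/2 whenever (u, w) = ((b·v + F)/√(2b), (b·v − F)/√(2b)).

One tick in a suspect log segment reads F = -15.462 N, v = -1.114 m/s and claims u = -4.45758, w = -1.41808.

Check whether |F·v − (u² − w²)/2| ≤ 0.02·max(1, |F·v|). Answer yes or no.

F·v = (-15.462)×(-1.114) = 17.22467 W.
(u² − w²)/2 = (19.87002 − 2.01095)/2 = 8.92953 W.
|Δ| = 8.29513;  2% of max(1, |F·v|) = 0.34449.

no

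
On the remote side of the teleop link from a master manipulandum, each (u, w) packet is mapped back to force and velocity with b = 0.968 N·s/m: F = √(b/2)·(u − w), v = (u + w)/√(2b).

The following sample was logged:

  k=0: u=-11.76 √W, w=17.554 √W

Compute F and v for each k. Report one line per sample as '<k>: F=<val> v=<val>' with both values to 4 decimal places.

k=0: u−w=-29.3140, u+w=5.7940; √(b/2)=0.6957, √(2b)=1.3914; F=0.6957×(-29.314)=-20.3938, v=5.7940/1.3914=4.1641

0: F=-20.3938 v=4.1641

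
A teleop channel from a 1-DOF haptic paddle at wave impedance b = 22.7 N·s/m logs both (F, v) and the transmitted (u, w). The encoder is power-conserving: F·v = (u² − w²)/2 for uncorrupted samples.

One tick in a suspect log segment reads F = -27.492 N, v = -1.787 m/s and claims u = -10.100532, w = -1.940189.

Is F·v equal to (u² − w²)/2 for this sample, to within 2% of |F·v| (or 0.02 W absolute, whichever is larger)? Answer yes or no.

F·v = (-27.492)×(-1.787) = 49.128204 W.
(u² − w²)/2 = (102.020747 − 3.764333)/2 = 49.128207 W.
|Δ| = 0.000003;  2% of max(1, |F·v|) = 0.982564.

yes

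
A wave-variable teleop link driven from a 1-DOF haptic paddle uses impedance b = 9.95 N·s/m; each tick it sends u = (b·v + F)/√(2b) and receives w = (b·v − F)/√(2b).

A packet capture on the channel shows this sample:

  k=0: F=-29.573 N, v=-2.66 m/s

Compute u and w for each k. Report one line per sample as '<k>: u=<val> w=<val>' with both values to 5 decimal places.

0: u=-12.56237 w=0.69627

k=0: b·v=9.95×(-2.66)=-26.46700; √(2b)=4.46094; u=(-26.46700+(-29.573))/4.46094=-12.56237, w=(-26.46700−(-29.573))/4.46094=0.69627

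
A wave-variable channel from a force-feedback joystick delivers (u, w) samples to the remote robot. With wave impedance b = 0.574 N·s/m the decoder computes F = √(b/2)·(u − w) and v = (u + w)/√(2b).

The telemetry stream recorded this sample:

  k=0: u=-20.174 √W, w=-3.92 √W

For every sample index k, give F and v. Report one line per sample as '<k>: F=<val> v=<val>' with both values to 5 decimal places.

k=0: u−w=-16.25400, u+w=-24.09400; √(b/2)=0.53572, √(2b)=1.07145; F=0.53572×(-16.254)=-8.70765, v=-24.09400/1.07145=-22.48733

0: F=-8.70765 v=-22.48733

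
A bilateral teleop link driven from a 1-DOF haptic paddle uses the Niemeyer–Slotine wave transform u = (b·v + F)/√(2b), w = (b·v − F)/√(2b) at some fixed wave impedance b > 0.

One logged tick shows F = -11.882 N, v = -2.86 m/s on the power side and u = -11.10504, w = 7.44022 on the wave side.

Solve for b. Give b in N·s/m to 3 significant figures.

u + w = -3.6648;  u + w = √(2b)·v, so √(2b) = -3.6648/(-2.86) = 1.2814.
b = (√(2b))²/2 = 1.6420/2 = 0.8210.
(Check via u − w = 2F/√(2b): u − w = -18.5453, 2F/√(2b) = -18.5453.)

b = 0.821 N·s/m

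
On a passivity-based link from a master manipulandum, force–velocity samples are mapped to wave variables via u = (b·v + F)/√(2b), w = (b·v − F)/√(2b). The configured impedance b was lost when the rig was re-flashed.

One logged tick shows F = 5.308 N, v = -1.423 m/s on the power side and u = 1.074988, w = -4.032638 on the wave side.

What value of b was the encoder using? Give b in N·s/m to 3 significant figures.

b = 2.16 N·s/m

u + w = -2.957650;  u + w = √(2b)·v, so √(2b) = -2.957650/(-1.423) = 2.078461.
b = (√(2b))²/2 = 4.320000/2 = 2.160000.
(Check via u − w = 2F/√(2b): u − w = 5.107626, 2F/√(2b) = 5.107625.)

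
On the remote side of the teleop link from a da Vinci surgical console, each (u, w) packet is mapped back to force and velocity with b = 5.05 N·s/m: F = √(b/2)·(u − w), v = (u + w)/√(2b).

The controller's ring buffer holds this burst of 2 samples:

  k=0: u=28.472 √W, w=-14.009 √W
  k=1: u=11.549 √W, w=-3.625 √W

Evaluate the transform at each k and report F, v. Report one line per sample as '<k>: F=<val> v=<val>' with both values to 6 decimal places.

0: F=67.503365 v=4.550904
1: F=24.111863 v=2.493353

k=0: u−w=42.481000, u+w=14.463000; √(b/2)=1.589025, √(2b)=3.178050; F=1.589025×42.481=67.503365, v=14.463000/3.178050=4.550904
k=1: u−w=15.174000, u+w=7.924000; √(b/2)=1.589025, √(2b)=3.178050; F=1.589025×15.174=24.111863, v=7.924000/3.178050=2.493353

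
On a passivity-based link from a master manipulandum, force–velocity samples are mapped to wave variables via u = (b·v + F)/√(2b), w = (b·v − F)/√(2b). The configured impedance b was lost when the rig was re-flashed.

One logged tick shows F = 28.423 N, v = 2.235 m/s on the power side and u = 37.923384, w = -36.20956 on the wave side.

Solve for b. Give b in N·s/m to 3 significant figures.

b = 0.294 N·s/m

u + w = 1.713824;  u + w = √(2b)·v, so √(2b) = 1.713824/2.235 = 0.766812.
b = (√(2b))²/2 = 0.588000/2 = 0.294000.
(Check via u − w = 2F/√(2b): u − w = 74.132944, 2F/√(2b) = 74.132939.)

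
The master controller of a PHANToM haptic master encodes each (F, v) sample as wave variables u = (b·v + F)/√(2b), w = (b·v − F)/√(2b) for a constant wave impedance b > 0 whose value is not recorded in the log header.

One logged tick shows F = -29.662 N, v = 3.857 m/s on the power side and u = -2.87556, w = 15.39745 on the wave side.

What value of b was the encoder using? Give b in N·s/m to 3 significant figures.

u + w = 12.5219;  u + w = √(2b)·v, so √(2b) = 12.5219/3.857 = 3.2465.
b = (√(2b))²/2 = 10.5400/2 = 5.2700.
(Check via u − w = 2F/√(2b): u − w = -18.2730, 2F/√(2b) = -18.2730.)

b = 5.27 N·s/m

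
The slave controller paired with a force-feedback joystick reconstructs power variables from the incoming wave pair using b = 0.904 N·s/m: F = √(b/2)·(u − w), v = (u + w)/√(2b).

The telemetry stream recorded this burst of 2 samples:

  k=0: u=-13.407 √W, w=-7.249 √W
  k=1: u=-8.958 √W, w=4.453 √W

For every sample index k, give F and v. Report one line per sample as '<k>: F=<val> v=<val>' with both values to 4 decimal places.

0: F=-4.1401 v=-15.3620
1: F=-9.0163 v=-3.3504

k=0: u−w=-6.1580, u+w=-20.6560; √(b/2)=0.6723, √(2b)=1.3446; F=0.6723×(-6.158)=-4.1401, v=-20.6560/1.3446=-15.3620
k=1: u−w=-13.4110, u+w=-4.5050; √(b/2)=0.6723, √(2b)=1.3446; F=0.6723×(-13.411)=-9.0163, v=-4.5050/1.3446=-3.3504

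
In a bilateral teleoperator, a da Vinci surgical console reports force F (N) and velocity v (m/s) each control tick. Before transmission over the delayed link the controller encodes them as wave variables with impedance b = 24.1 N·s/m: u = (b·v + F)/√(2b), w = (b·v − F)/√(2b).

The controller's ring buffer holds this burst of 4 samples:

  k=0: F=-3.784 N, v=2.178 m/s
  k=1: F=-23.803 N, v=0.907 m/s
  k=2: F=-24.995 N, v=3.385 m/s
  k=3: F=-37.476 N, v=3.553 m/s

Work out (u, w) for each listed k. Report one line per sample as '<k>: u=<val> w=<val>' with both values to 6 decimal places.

k=0: b·v=24.1×2.178=52.489800; √(2b)=6.942622; u=(52.489800+(-3.784))/6.942622=7.015476, w=(52.489800−(-3.784))/6.942622=8.105554
k=1: b·v=24.1×0.907=21.858700; √(2b)=6.942622; u=(21.858700+(-23.803))/6.942622=-0.280053, w=(21.858700−(-23.803))/6.942622=6.577011
k=2: b·v=24.1×3.385=81.578500; √(2b)=6.942622; u=(81.578500+(-24.995))/6.942622=8.150163, w=(81.578500−(-24.995))/6.942622=15.350613
k=3: b·v=24.1×3.553=85.627300; √(2b)=6.942622; u=(85.627300+(-37.476))/6.942622=6.935607, w=(85.627300−(-37.476))/6.942622=17.731529

0: u=7.015476 w=8.105554
1: u=-0.280053 w=6.577011
2: u=8.150163 w=15.350613
3: u=6.935607 w=17.731529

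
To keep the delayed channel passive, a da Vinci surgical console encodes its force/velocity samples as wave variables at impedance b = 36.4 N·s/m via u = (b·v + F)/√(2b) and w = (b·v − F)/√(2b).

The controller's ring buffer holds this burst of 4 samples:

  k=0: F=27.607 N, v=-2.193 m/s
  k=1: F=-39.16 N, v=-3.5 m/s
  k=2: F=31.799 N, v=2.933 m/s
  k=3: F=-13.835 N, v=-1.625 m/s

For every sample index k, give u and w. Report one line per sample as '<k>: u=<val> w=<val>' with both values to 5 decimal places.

0: u=-6.12007 w=-12.59125
1: u=-19.52113 w=-10.34189
2: u=16.23951 w=8.78571
3: u=-8.55397 w=-5.31100

k=0: b·v=36.4×(-2.193)=-79.82520; √(2b)=8.53229; u=(-79.82520+27.607)/8.53229=-6.12007, w=(-79.82520−27.607)/8.53229=-12.59125
k=1: b·v=36.4×(-3.5)=-127.40000; √(2b)=8.53229; u=(-127.40000+(-39.16))/8.53229=-19.52113, w=(-127.40000−(-39.16))/8.53229=-10.34189
k=2: b·v=36.4×2.933=106.76120; √(2b)=8.53229; u=(106.76120+31.799)/8.53229=16.23951, w=(106.76120−31.799)/8.53229=8.78571
k=3: b·v=36.4×(-1.625)=-59.15000; √(2b)=8.53229; u=(-59.15000+(-13.835))/8.53229=-8.55397, w=(-59.15000−(-13.835))/8.53229=-5.31100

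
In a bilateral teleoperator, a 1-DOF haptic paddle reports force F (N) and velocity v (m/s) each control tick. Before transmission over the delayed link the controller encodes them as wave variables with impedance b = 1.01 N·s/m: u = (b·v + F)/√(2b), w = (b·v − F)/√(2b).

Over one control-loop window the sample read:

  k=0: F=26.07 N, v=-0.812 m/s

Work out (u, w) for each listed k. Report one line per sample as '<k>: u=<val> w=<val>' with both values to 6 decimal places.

0: u=17.765754 w=-18.919822

k=0: b·v=1.01×(-0.812)=-0.820120; √(2b)=1.421267; u=(-0.820120+26.07)/1.421267=17.765754, w=(-0.820120−26.07)/1.421267=-18.919822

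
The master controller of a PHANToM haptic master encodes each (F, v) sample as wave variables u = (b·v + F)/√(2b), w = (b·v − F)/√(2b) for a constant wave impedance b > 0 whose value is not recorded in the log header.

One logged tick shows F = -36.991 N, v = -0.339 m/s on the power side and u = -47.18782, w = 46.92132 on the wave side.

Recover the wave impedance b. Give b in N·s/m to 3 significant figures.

b = 0.309 N·s/m

u + w = -0.26650;  u + w = √(2b)·v, so √(2b) = -0.26650/(-0.339) = 0.78614.
b = (√(2b))²/2 = 0.61801/2 = 0.30900.
(Check via u − w = 2F/√(2b): u − w = -94.10914, 2F/√(2b) = -94.10844.)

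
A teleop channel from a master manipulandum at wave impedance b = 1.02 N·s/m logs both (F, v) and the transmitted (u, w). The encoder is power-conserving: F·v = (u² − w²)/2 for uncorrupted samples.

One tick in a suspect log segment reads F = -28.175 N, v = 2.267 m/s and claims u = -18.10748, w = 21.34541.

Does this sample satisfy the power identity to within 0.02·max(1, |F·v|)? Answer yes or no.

yes

F·v = (-28.175)×2.267 = -63.87272 W.
(u² − w²)/2 = (327.88083 − 455.62653)/2 = -63.87285 W.
|Δ| = 0.00012;  2% of max(1, |F·v|) = 1.27745.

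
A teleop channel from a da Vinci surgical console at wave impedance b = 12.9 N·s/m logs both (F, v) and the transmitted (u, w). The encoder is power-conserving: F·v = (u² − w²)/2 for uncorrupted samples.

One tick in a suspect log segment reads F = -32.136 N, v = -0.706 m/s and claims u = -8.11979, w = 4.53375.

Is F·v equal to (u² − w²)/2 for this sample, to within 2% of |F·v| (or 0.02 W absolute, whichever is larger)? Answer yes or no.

F·v = (-32.136)×(-0.706) = 22.6880 W.
(u² − w²)/2 = (65.9310 − 20.5549)/2 = 22.6881 W.
|Δ| = 0.0000;  2% of max(1, |F·v|) = 0.4538.

yes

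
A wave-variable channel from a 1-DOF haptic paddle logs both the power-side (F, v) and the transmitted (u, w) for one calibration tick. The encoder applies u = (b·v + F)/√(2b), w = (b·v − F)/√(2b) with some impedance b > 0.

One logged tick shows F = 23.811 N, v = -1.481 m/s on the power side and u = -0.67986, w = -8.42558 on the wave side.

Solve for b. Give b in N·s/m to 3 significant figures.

b = 18.9 N·s/m

u + w = -9.1054;  u + w = √(2b)·v, so √(2b) = -9.1054/(-1.481) = 6.1482.
b = (√(2b))²/2 = 37.8000/2 = 18.9000.
(Check via u − w = 2F/√(2b): u − w = 7.7457, 2F/√(2b) = 7.7457.)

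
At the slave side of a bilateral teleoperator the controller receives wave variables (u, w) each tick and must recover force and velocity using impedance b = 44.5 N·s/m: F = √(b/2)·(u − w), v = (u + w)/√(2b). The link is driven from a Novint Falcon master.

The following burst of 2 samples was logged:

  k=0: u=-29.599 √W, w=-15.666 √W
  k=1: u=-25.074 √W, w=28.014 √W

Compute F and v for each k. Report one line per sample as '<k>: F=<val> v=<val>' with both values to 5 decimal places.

k=0: u−w=-13.93300, u+w=-45.26500; √(b/2)=4.71699, √(2b)=9.43398; F=4.71699×(-13.933)=-65.72183, v=-45.26500/9.43398=-4.79808
k=1: u−w=-53.08800, u+w=2.94000; √(b/2)=4.71699, √(2b)=9.43398; F=4.71699×(-53.088)=-250.41560, v=2.94000/9.43398=0.31164

0: F=-65.72183 v=-4.79808
1: F=-250.41560 v=0.31164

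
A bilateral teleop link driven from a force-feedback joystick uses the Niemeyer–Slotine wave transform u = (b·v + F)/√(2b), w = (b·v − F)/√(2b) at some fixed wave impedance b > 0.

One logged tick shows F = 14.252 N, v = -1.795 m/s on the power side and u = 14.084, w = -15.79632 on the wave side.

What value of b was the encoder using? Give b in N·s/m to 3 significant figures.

u + w = -1.7123;  u + w = √(2b)·v, so √(2b) = -1.7123/(-1.795) = 0.9539.
b = (√(2b))²/2 = 0.9100/2 = 0.4550.
(Check via u − w = 2F/√(2b): u − w = 29.8803, 2F/√(2b) = 29.8803.)

b = 0.455 N·s/m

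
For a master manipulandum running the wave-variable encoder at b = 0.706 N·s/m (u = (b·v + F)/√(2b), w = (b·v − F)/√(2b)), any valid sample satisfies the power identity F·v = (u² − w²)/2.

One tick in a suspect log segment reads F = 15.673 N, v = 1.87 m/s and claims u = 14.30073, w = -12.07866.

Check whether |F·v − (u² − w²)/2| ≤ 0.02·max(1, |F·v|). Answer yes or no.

yes

F·v = 15.673×1.87 = 29.30851 W.
(u² − w²)/2 = (204.51088 − 145.89403)/2 = 29.30843 W.
|Δ| = 0.00008;  2% of max(1, |F·v|) = 0.58617.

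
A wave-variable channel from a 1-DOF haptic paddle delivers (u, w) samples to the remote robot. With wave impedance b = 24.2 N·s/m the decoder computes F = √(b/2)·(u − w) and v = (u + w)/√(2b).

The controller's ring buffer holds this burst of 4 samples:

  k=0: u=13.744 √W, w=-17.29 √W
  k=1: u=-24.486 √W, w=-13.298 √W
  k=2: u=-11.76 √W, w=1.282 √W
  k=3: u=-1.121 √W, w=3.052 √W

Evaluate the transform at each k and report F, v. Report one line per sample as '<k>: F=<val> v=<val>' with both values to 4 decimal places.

0: F=107.9519 v=-0.5097
1: F=-38.9175 v=-5.4311
2: F=-45.3667 v=-1.5061
3: F=-14.5158 v=0.2776

k=0: u−w=31.0340, u+w=-3.5460; √(b/2)=3.4785, √(2b)=6.9570; F=3.4785×31.034=107.9519, v=-3.5460/6.9570=-0.5097
k=1: u−w=-11.1880, u+w=-37.7840; √(b/2)=3.4785, √(2b)=6.9570; F=3.4785×(-11.188)=-38.9175, v=-37.7840/6.9570=-5.4311
k=2: u−w=-13.0420, u+w=-10.4780; √(b/2)=3.4785, √(2b)=6.9570; F=3.4785×(-13.042)=-45.3667, v=-10.4780/6.9570=-1.5061
k=3: u−w=-4.1730, u+w=1.9310; √(b/2)=3.4785, √(2b)=6.9570; F=3.4785×(-4.173)=-14.5158, v=1.9310/6.9570=0.2776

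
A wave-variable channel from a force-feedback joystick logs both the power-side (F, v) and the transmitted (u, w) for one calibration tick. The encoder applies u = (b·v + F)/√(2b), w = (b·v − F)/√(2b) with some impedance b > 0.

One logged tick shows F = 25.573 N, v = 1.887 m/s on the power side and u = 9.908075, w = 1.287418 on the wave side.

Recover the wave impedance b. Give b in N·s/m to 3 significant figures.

u + w = 11.195493;  u + w = √(2b)·v, so √(2b) = 11.195493/1.887 = 5.932959.
b = (√(2b))²/2 = 35.199999/2 = 17.599999.
(Check via u − w = 2F/√(2b): u − w = 8.620657, 2F/√(2b) = 8.620657.)

b = 17.6 N·s/m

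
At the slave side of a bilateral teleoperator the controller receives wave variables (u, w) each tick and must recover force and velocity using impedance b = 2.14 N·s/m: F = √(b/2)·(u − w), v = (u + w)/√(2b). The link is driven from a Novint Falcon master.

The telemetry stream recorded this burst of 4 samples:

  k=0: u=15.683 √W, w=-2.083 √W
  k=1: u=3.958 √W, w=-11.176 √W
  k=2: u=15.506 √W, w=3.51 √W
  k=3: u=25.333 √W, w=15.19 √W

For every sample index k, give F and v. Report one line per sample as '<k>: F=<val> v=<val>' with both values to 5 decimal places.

k=0: u−w=17.76600, u+w=13.60000; √(b/2)=1.03441, √(2b)=2.06882; F=1.03441×17.766=18.37729, v=13.60000/2.06882=6.57381
k=1: u−w=15.13400, u+w=-7.21800; √(b/2)=1.03441, √(2b)=2.06882; F=1.03441×15.134=15.65473, v=-7.21800/2.06882=-3.48895
k=2: u−w=11.99600, u+w=19.01600; √(b/2)=1.03441, √(2b)=2.06882; F=1.03441×11.996=12.40876, v=19.01600/2.06882=9.19173
k=3: u−w=10.14300, u+w=40.52300; √(b/2)=1.03441, √(2b)=2.06882; F=1.03441×10.143=10.49200, v=40.52300/2.06882=19.58753

0: F=18.37729 v=6.57381
1: F=15.65473 v=-3.48895
2: F=12.40876 v=9.19173
3: F=10.49200 v=19.58753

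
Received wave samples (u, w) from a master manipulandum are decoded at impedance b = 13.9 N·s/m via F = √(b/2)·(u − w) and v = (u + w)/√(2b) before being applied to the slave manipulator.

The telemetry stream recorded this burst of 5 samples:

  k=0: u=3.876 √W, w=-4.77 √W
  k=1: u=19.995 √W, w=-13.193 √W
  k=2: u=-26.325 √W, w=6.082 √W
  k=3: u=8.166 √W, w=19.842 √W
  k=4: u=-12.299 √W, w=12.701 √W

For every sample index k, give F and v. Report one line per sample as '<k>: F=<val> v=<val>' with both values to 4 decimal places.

k=0: u−w=8.6460, u+w=-0.8940; √(b/2)=2.6363, √(2b)=5.2726; F=2.6363×8.646=22.7933, v=-0.8940/5.2726=-0.1696
k=1: u−w=33.1880, u+w=6.8020; √(b/2)=2.6363, √(2b)=5.2726; F=2.6363×33.188=87.4930, v=6.8020/5.2726=1.2901
k=2: u−w=-32.4070, u+w=-20.2430; √(b/2)=2.6363, √(2b)=5.2726; F=2.6363×(-32.407)=-85.4341, v=-20.2430/5.2726=-3.8393
k=3: u−w=-11.6760, u+w=28.0080; √(b/2)=2.6363, √(2b)=5.2726; F=2.6363×(-11.676)=-30.7813, v=28.0080/5.2726=5.3120
k=4: u−w=-25.0000, u+w=0.4020; √(b/2)=2.6363, √(2b)=5.2726; F=2.6363×(-25.0)=-65.9071, v=0.4020/5.2726=0.0762

0: F=22.7933 v=-0.1696
1: F=87.4930 v=1.2901
2: F=-85.4341 v=-3.8393
3: F=-30.7813 v=5.3120
4: F=-65.9071 v=0.0762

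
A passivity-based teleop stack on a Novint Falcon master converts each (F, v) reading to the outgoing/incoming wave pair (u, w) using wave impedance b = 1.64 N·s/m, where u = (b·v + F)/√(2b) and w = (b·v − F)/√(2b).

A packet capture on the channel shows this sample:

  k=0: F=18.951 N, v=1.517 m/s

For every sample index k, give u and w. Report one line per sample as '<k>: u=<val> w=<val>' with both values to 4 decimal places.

k=0: b·v=1.64×1.517=2.4879; √(2b)=1.8111; u=(2.4879+18.951)/1.8111=11.8376, w=(2.4879−18.951)/1.8111=-9.0902

0: u=11.8376 w=-9.0902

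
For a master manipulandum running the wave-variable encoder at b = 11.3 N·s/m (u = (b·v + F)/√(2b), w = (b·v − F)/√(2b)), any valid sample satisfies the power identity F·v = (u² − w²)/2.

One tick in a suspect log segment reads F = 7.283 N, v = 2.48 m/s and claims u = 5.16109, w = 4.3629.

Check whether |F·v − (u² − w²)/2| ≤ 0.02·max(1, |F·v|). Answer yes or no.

no

F·v = 7.283×2.48 = 18.0618 W.
(u² − w²)/2 = (26.6368 − 19.0349)/2 = 3.8010 W.
|Δ| = 14.2609;  2% of max(1, |F·v|) = 0.3612.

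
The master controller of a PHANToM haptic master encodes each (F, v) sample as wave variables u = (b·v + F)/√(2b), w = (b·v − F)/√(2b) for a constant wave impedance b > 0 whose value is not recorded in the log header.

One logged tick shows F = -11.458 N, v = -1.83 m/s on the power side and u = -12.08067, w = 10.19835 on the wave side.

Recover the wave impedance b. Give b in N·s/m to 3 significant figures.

b = 0.529 N·s/m

u + w = -1.88232;  u + w = √(2b)·v, so √(2b) = -1.88232/(-1.83) = 1.02859.
b = (√(2b))²/2 = 1.05800/2 = 0.52900.
(Check via u − w = 2F/√(2b): u − w = -22.27902, 2F/√(2b) = -22.27904.)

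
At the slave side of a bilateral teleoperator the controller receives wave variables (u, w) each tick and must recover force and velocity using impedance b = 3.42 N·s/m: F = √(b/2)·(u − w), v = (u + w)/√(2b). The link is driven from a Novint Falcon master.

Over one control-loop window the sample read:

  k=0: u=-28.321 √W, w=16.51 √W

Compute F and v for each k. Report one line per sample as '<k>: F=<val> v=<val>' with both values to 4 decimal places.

k=0: u−w=-44.8310, u+w=-11.8110; √(b/2)=1.3077, √(2b)=2.6153; F=1.3077×(-44.831)=-58.6241, v=-11.8110/2.6153=-4.5160

0: F=-58.6241 v=-4.5160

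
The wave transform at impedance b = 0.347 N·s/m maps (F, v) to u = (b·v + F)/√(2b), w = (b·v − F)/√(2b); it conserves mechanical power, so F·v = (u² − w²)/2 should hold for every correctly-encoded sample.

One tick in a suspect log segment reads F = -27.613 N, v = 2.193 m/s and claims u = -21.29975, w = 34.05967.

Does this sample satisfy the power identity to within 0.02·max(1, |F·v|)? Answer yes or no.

no

F·v = (-27.613)×2.193 = -60.5553 W.
(u² − w²)/2 = (453.6794 − 1160.0611)/2 = -353.1909 W.
|Δ| = 292.6356;  2% of max(1, |F·v|) = 1.2111.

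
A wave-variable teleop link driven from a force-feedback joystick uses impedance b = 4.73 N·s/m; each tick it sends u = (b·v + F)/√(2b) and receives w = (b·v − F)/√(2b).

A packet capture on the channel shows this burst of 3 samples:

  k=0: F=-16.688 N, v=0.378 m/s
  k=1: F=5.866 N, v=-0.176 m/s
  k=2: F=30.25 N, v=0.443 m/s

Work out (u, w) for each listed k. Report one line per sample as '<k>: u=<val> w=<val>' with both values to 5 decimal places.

k=0: b·v=4.73×0.378=1.78794; √(2b)=3.07571; u=(1.78794+(-16.688))/3.07571=-4.84443, w=(1.78794−(-16.688))/3.07571=6.00705
k=1: b·v=4.73×(-0.176)=-0.83248; √(2b)=3.07571; u=(-0.83248+5.866)/3.07571=1.63654, w=(-0.83248−5.866)/3.07571=-2.17786
k=2: b·v=4.73×0.443=2.09539; √(2b)=3.07571; u=(2.09539+30.25)/3.07571=10.51639, w=(2.09539−30.25)/3.07571=-9.15385

0: u=-4.84443 w=6.00705
1: u=1.63654 w=-2.17786
2: u=10.51639 w=-9.15385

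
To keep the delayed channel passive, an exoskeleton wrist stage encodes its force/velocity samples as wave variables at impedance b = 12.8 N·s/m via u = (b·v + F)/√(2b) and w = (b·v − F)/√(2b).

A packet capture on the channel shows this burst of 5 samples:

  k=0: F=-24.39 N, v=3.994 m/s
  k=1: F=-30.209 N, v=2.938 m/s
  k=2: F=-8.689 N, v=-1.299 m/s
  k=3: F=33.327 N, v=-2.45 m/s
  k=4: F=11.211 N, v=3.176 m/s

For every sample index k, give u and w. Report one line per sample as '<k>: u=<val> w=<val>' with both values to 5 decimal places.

k=0: b·v=12.8×3.994=51.12320; √(2b)=5.05964; u=(51.12320+(-24.39))/5.05964=5.28361, w=(51.12320−(-24.39))/5.05964=14.92461
k=1: b·v=12.8×2.938=37.60640; √(2b)=5.05964; u=(37.60640+(-30.209))/5.05964=1.46204, w=(37.60640−(-30.209))/5.05964=13.40320
k=2: b·v=12.8×(-1.299)=-16.62720; √(2b)=5.05964; u=(-16.62720+(-8.689))/5.05964=-5.00355, w=(-16.62720−(-8.689))/5.05964=-1.56892
k=3: b·v=12.8×(-2.45)=-31.36000; √(2b)=5.05964; u=(-31.36000+33.327)/5.05964=0.38876, w=(-31.36000−33.327)/5.05964=-12.78489
k=4: b·v=12.8×3.176=40.65280; √(2b)=5.05964; u=(40.65280+11.211)/5.05964=10.25048, w=(40.65280−11.211)/5.05964=5.81895

0: u=5.28361 w=14.92461
1: u=1.46204 w=13.40320
2: u=-5.00355 w=-1.56892
3: u=0.38876 w=-12.78489
4: u=10.25048 w=5.81895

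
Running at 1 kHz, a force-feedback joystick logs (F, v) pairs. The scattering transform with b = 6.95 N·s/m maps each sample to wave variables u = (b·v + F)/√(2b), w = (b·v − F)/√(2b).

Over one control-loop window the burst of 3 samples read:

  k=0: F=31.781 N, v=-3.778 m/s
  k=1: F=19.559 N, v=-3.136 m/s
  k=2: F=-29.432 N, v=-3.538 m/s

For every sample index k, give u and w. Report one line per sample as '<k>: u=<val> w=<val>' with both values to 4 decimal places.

0: u=1.4816 w=-15.5670
1: u=-0.5998 w=-11.0921
2: u=-14.4896 w=1.2990

k=0: b·v=6.95×(-3.778)=-26.2571; √(2b)=3.7283; u=(-26.2571+31.781)/3.7283=1.4816, w=(-26.2571−31.781)/3.7283=-15.5670
k=1: b·v=6.95×(-3.136)=-21.7952; √(2b)=3.7283; u=(-21.7952+19.559)/3.7283=-0.5998, w=(-21.7952−19.559)/3.7283=-11.0921
k=2: b·v=6.95×(-3.538)=-24.5891; √(2b)=3.7283; u=(-24.5891+(-29.432))/3.7283=-14.4896, w=(-24.5891−(-29.432))/3.7283=1.2990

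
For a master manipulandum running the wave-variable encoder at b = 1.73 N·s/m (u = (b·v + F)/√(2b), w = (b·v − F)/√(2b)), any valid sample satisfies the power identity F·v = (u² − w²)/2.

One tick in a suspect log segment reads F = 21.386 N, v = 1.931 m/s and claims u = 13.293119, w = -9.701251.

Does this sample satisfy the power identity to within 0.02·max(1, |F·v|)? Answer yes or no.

yes

F·v = 21.386×1.931 = 41.296366 W.
(u² − w²)/2 = (176.707013 − 94.114271)/2 = 41.296371 W.
|Δ| = 0.000005;  2% of max(1, |F·v|) = 0.825927.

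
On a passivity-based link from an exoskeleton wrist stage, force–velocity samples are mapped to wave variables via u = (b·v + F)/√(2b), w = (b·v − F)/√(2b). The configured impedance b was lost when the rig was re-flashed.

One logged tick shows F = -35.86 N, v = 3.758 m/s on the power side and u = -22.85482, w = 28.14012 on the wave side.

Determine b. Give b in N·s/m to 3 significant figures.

b = 0.989 N·s/m

u + w = 5.28530;  u + w = √(2b)·v, so √(2b) = 5.28530/3.758 = 1.40641.
b = (√(2b))²/2 = 1.97800/2 = 0.98900.
(Check via u − w = 2F/√(2b): u − w = -50.99494, 2F/√(2b) = -50.99498.)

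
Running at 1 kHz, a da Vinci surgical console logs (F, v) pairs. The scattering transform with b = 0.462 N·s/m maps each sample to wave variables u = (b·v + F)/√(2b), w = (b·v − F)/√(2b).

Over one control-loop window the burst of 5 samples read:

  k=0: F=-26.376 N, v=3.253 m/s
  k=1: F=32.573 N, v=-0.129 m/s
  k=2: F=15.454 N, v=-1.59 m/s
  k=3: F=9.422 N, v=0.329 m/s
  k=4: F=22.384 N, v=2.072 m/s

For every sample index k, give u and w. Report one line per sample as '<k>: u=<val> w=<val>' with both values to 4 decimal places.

0: u=-25.8758 w=29.0028
1: u=33.8241 w=-33.9481
2: u=15.3128 w=-16.8412
3: u=9.9600 w=-9.6437
4: u=24.2822 w=-22.2905

k=0: b·v=0.462×3.253=1.5029; √(2b)=0.9612; u=(1.5029+(-26.376))/0.9612=-25.8758, w=(1.5029−(-26.376))/0.9612=29.0028
k=1: b·v=0.462×(-0.129)=-0.0596; √(2b)=0.9612; u=(-0.0596+32.573)/0.9612=33.8241, w=(-0.0596−32.573)/0.9612=-33.9481
k=2: b·v=0.462×(-1.59)=-0.7346; √(2b)=0.9612; u=(-0.7346+15.454)/0.9612=15.3128, w=(-0.7346−15.454)/0.9612=-16.8412
k=3: b·v=0.462×0.329=0.1520; √(2b)=0.9612; u=(0.1520+9.422)/0.9612=9.9600, w=(0.1520−9.422)/0.9612=-9.6437
k=4: b·v=0.462×2.072=0.9573; √(2b)=0.9612; u=(0.9573+22.384)/0.9612=24.2822, w=(0.9573−22.384)/0.9612=-22.2905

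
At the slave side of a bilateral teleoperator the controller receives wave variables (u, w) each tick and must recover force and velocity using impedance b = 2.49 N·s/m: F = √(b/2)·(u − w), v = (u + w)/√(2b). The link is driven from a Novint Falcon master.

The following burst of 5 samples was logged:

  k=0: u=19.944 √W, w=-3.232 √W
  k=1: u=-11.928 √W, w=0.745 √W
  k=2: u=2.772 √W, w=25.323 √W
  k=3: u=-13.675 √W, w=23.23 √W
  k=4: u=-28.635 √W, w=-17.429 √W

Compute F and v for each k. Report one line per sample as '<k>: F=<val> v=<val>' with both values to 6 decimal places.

0: F=25.859681 v=7.488826
1: F=-14.140479 v=-5.011222
2: F=-25.162308 v=12.589671
3: F=-41.178440 v=4.281698
4: F=-12.503606 v=-20.641772

k=0: u−w=23.176000, u+w=16.712000; √(b/2)=1.115796, √(2b)=2.231591; F=1.115796×23.176=25.859681, v=16.712000/2.231591=7.488826
k=1: u−w=-12.673000, u+w=-11.183000; √(b/2)=1.115796, √(2b)=2.231591; F=1.115796×(-12.673)=-14.140479, v=-11.183000/2.231591=-5.011222
k=2: u−w=-22.551000, u+w=28.095000; √(b/2)=1.115796, √(2b)=2.231591; F=1.115796×(-22.551)=-25.162308, v=28.095000/2.231591=12.589671
k=3: u−w=-36.905000, u+w=9.555000; √(b/2)=1.115796, √(2b)=2.231591; F=1.115796×(-36.905)=-41.178440, v=9.555000/2.231591=4.281698
k=4: u−w=-11.206000, u+w=-46.064000; √(b/2)=1.115796, √(2b)=2.231591; F=1.115796×(-11.206)=-12.503606, v=-46.064000/2.231591=-20.641772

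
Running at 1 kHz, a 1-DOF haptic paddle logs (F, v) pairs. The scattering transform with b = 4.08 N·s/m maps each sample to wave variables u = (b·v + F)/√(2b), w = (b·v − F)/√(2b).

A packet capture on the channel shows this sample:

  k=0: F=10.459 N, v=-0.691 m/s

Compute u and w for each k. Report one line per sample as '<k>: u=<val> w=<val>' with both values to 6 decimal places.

k=0: b·v=4.08×(-0.691)=-2.819280; √(2b)=2.856571; u=(-2.819280+10.459)/2.856571=2.674437, w=(-2.819280−10.459)/2.856571=-4.648328

0: u=2.674437 w=-4.648328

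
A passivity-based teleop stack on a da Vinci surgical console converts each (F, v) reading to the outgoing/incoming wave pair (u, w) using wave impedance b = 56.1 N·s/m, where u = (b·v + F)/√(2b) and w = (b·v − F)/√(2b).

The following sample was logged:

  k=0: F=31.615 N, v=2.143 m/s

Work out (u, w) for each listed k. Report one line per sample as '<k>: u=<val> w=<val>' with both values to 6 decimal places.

k=0: b·v=56.1×2.143=120.222300; √(2b)=10.592450; u=(120.222300+31.615)/10.592450=14.334483, w=(120.222300−31.615)/10.592450=8.365137

0: u=14.334483 w=8.365137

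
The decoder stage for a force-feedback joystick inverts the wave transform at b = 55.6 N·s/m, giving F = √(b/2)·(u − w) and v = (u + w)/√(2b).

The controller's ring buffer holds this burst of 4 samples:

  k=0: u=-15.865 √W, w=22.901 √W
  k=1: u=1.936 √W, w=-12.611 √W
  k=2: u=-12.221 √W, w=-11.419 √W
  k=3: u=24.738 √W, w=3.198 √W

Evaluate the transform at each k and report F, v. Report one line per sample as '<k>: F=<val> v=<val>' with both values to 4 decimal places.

k=0: u−w=-38.7660, u+w=7.0360; √(b/2)=5.2726, √(2b)=10.5451; F=5.2726×(-38.766)=-204.3965, v=7.0360/10.5451=0.6672
k=1: u−w=14.5470, u+w=-10.6750; √(b/2)=5.2726, √(2b)=10.5451; F=5.2726×14.547=76.7001, v=-10.6750/10.5451=-1.0123
k=2: u−w=-0.8020, u+w=-23.6400; √(b/2)=5.2726, √(2b)=10.5451; F=5.2726×(-0.802)=-4.2286, v=-23.6400/10.5451=-2.2418
k=3: u−w=21.5400, u+w=27.9360; √(b/2)=5.2726, √(2b)=10.5451; F=5.2726×21.54=113.5712, v=27.9360/10.5451=2.6492

0: F=-204.3965 v=0.6672
1: F=76.7001 v=-1.0123
2: F=-4.2286 v=-2.2418
3: F=113.5712 v=2.6492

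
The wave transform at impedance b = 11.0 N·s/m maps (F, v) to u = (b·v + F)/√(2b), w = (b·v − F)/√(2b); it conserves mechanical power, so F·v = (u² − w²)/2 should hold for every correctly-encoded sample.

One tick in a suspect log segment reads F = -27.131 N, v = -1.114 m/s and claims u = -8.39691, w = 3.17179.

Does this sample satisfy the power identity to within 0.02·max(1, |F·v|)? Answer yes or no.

yes

F·v = (-27.131)×(-1.114) = 30.22393 W.
(u² − w²)/2 = (70.50810 − 10.06025)/2 = 30.22392 W.
|Δ| = 0.00001;  2% of max(1, |F·v|) = 0.60448.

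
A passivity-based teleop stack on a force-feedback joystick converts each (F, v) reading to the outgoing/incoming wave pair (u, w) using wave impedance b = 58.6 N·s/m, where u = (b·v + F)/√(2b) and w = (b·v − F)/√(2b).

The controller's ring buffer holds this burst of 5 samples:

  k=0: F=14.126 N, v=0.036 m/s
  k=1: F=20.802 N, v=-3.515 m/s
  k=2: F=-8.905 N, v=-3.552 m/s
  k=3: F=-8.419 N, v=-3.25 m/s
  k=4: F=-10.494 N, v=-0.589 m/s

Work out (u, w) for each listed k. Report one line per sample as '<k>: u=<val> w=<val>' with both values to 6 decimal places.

k=0: b·v=58.6×0.036=2.109600; √(2b)=10.825895; u=(2.109600+14.126)/10.825895=1.499701, w=(2.109600−14.126)/10.825895=-1.109968
k=1: b·v=58.6×(-3.515)=-205.979000; √(2b)=10.825895; u=(-205.979000+20.802)/10.825895=-17.105006, w=(-205.979000−20.802)/10.825895=-20.948014
k=2: b·v=58.6×(-3.552)=-208.147200; √(2b)=10.825895; u=(-208.147200+(-8.905))/10.825895=-20.049354, w=(-208.147200−(-8.905))/10.825895=-18.404225
k=3: b·v=58.6×(-3.25)=-190.450000; √(2b)=10.825895; u=(-190.450000+(-8.419))/10.825895=-18.369752, w=(-190.450000−(-8.419))/10.825895=-16.814407
k=4: b·v=58.6×(-0.589)=-34.515400; √(2b)=10.825895; u=(-34.515400+(-10.494))/10.825895=-4.157569, w=(-34.515400−(-10.494))/10.825895=-2.218884

0: u=1.499701 w=-1.109968
1: u=-17.105006 w=-20.948014
2: u=-20.049354 w=-18.404225
3: u=-18.369752 w=-16.814407
4: u=-4.157569 w=-2.218884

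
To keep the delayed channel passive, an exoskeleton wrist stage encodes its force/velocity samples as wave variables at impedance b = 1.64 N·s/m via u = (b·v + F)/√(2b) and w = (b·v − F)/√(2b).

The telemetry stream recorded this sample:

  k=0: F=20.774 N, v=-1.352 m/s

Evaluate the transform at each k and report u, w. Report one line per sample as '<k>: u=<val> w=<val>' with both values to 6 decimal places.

k=0: b·v=1.64×(-1.352)=-2.217280; √(2b)=1.811077; u=(-2.217280+20.774)/1.811077=10.246235, w=(-2.217280−20.774)/1.811077=-12.694811

0: u=10.246235 w=-12.694811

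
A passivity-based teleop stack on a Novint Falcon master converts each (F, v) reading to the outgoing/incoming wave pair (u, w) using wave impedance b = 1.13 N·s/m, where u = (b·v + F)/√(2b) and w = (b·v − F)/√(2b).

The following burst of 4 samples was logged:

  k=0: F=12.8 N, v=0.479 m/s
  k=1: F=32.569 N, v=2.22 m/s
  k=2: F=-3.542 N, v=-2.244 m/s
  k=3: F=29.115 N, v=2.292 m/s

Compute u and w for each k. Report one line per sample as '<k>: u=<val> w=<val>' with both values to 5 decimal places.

k=0: b·v=1.13×0.479=0.54127; √(2b)=1.50333; u=(0.54127+12.8)/1.50333=8.87448, w=(0.54127−12.8)/1.50333=-8.15439
k=1: b·v=1.13×2.22=2.50860; √(2b)=1.50333; u=(2.50860+32.569)/1.50333=23.33327, w=(2.50860−32.569)/1.50333=-19.99588
k=2: b·v=1.13×(-2.244)=-2.53572; √(2b)=1.50333; u=(-2.53572+(-3.542))/1.50333=-4.04284, w=(-2.53572−(-3.542))/1.50333=0.66937
k=3: b·v=1.13×2.292=2.58996; √(2b)=1.50333; u=(2.58996+29.115)/1.50333=21.08983, w=(2.58996−29.115)/1.50333=-17.64419

0: u=8.87448 w=-8.15439
1: u=23.33327 w=-19.99588
2: u=-4.04284 w=0.66937
3: u=21.08983 w=-17.64419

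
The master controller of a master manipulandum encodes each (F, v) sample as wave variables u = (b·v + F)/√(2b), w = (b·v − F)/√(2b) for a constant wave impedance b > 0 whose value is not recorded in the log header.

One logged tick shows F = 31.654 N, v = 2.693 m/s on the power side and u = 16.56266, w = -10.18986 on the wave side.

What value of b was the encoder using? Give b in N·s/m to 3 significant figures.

b = 2.8 N·s/m

u + w = 6.37280;  u + w = √(2b)·v, so √(2b) = 6.37280/2.693 = 2.36643.
b = (√(2b))²/2 = 5.60000/2 = 2.80000.
(Check via u − w = 2F/√(2b): u − w = 26.75252, 2F/√(2b) = 26.75252.)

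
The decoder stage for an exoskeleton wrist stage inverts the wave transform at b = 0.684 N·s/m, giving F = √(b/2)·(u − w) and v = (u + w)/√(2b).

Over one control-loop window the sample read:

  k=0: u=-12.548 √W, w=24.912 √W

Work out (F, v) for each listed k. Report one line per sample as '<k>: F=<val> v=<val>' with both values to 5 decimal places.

k=0: u−w=-37.46000, u+w=12.36400; √(b/2)=0.58481, √(2b)=1.16962; F=0.58481×(-37.46)=-21.90689, v=12.36400/1.16962=10.57100

0: F=-21.90689 v=10.57100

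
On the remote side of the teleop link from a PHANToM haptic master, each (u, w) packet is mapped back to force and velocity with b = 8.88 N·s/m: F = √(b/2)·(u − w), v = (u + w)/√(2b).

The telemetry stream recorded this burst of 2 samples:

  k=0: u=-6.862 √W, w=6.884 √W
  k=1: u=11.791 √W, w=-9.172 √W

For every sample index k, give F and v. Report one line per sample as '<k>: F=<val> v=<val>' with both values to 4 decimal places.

k=0: u−w=-13.7460, u+w=0.0220; √(b/2)=2.1071, √(2b)=4.2143; F=2.1071×(-13.746)=-28.9646, v=0.0220/4.2143=0.0052
k=1: u−w=20.9630, u+w=2.6190; √(b/2)=2.1071, √(2b)=4.2143; F=2.1071×20.963=44.1718, v=2.6190/4.2143=0.6215

0: F=-28.9646 v=0.0052
1: F=44.1718 v=0.6215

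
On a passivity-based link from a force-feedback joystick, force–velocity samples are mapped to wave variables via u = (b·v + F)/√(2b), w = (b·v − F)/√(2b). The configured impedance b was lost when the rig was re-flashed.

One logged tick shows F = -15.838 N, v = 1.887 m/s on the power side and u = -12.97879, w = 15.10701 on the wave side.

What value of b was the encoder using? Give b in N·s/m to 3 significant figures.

b = 0.636 N·s/m

u + w = 2.1282;  u + w = √(2b)·v, so √(2b) = 2.1282/1.887 = 1.1278.
b = (√(2b))²/2 = 1.2720/2 = 0.6360.
(Check via u − w = 2F/√(2b): u − w = -28.0858, 2F/√(2b) = -28.0857.)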